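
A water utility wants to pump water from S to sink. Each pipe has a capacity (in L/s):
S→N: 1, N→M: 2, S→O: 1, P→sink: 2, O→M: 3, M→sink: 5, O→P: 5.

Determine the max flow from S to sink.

Augment S→O→P→sink: bottleneck 1. Total 1.
Augment S→N→M→sink: bottleneck 1. Total 2.
No augmenting path remains in the residual graph.

2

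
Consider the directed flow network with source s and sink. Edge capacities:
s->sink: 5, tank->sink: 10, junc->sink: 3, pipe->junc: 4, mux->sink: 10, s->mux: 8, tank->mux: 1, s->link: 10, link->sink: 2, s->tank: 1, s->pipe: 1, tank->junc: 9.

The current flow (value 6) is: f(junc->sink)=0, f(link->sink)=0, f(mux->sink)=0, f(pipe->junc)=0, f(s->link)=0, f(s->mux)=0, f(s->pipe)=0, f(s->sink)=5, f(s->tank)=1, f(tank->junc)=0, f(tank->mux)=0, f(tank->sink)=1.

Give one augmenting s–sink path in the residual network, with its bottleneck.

Residual along s->link->sink: s->link: 10, link->sink: 2.
Bottleneck = min = 2.

s->link->sink, bottleneck 2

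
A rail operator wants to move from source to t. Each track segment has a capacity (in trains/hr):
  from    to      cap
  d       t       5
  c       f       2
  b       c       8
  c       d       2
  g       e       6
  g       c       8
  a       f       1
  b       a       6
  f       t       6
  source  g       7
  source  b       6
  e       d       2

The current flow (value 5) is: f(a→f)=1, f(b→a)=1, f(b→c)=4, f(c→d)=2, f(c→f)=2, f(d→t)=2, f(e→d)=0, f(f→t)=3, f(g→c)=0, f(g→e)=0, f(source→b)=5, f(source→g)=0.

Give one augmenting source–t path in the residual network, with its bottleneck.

Residual along source→g→e→d→t: source→g: 7, g→e: 6, e→d: 2, d→t: 3.
Bottleneck = min = 2.

source→g→e→d→t, bottleneck 2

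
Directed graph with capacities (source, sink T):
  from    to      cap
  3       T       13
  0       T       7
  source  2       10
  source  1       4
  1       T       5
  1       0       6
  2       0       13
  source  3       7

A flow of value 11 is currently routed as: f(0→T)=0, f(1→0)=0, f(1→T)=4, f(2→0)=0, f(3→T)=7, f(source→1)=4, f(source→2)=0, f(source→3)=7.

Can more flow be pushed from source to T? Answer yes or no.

Yes

Residual path source→2→0→T has bottleneck 7 > 0.
Pushing 7 along it raises the flow to 18, so the given flow is not maximum.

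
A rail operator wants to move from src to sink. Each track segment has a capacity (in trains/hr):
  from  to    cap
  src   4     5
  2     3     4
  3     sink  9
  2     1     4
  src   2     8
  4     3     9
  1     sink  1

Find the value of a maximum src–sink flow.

Augment src->2->1->sink: bottleneck 1. Total 1.
Augment src->2->3->sink: bottleneck 4. Total 5.
Augment src->4->3->sink: bottleneck 5. Total 10.
No augmenting path remains in the residual graph.

10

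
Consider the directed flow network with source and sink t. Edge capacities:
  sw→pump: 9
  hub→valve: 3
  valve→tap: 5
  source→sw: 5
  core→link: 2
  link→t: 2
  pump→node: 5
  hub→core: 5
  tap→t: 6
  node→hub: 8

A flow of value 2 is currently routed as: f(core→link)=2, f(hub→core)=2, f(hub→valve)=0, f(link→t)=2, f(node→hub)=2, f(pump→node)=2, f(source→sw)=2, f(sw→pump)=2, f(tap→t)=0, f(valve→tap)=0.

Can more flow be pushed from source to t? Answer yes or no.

Yes

Residual path source→sw→pump→node→hub→valve→tap→t has bottleneck 3 > 0.
Pushing 3 along it raises the flow to 5, so the given flow is not maximum.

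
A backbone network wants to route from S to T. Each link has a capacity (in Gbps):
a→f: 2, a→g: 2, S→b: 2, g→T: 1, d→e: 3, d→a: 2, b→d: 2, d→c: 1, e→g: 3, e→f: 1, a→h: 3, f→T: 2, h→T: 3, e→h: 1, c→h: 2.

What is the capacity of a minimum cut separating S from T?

Max flow = 2 (via 2 augmenting paths).
In the residual at optimum, the set reachable from S is {S}.
Cut edges: S→b (cap 2). Sum = 2.

2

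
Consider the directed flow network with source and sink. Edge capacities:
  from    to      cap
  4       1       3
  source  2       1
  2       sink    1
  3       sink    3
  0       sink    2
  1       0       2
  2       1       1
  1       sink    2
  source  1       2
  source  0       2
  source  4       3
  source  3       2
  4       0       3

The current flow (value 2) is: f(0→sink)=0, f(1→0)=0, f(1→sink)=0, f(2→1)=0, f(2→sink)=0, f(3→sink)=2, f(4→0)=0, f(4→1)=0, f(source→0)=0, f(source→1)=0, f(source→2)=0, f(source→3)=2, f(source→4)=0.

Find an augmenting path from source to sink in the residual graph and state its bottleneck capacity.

Residual along source→2→sink: source→2: 1, 2→sink: 1.
Bottleneck = min = 1.

source→2→sink, bottleneck 1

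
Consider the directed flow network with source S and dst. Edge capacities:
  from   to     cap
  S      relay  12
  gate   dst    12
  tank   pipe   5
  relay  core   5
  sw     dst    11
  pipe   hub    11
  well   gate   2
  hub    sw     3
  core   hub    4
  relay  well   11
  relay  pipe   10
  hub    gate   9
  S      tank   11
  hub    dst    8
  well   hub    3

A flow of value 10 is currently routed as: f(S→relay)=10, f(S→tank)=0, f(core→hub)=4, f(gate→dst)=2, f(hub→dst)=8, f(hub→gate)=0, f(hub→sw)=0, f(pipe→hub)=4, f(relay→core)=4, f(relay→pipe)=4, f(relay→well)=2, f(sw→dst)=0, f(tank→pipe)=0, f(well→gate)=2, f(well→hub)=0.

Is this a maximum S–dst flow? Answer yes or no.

No

Residual path S→relay→pipe→hub→gate→dst has bottleneck 2 > 0.
Pushing 2 along it raises the flow to 12, so the given flow is not maximum.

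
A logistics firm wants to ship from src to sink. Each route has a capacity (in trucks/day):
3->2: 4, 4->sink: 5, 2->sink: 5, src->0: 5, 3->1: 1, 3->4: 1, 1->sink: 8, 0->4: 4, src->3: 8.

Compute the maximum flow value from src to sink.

10

Augment src->3->1->sink: bottleneck 1. Total 1.
Augment src->3->4->sink: bottleneck 1. Total 2.
Augment src->3->2->sink: bottleneck 4. Total 6.
Augment src->0->4->sink: bottleneck 4. Total 10.
No augmenting path remains in the residual graph.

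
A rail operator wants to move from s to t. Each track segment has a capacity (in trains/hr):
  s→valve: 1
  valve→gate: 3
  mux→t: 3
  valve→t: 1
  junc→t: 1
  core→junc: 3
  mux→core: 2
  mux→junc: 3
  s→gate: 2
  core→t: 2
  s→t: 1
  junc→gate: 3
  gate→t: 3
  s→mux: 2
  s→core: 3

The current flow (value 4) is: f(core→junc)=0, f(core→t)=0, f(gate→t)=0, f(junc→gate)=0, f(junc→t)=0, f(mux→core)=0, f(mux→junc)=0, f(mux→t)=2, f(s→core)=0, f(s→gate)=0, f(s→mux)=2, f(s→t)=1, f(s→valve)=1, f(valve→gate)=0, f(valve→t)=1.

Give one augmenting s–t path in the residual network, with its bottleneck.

s→core→t, bottleneck 2

Residual along s→core→t: s→core: 3, core→t: 2.
Bottleneck = min = 2.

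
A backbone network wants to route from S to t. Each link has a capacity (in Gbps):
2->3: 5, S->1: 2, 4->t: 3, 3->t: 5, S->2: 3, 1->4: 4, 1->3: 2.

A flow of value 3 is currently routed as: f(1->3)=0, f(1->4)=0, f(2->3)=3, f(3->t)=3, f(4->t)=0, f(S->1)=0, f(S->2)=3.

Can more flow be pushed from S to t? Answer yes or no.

Residual path S->1->3->t has bottleneck 2 > 0.
Pushing 2 along it raises the flow to 5, so the given flow is not maximum.

Yes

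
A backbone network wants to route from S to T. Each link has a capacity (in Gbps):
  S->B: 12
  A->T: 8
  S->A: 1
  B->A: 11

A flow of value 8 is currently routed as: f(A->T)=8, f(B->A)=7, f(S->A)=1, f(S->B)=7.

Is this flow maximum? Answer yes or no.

Yes

Residual reachable from S: {A, B, S}; T is not reachable.
Saturated cut: A->T with total capacity 8 = current flow value. Flow is maximum.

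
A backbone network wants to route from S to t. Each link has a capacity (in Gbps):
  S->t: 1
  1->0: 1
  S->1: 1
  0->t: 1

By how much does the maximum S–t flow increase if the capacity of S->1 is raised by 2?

Original max flow = 2.
Even with extra capacity on S->1, another cut of capacity 2 remains binding.
New max flow = 2. Increase = 0.

0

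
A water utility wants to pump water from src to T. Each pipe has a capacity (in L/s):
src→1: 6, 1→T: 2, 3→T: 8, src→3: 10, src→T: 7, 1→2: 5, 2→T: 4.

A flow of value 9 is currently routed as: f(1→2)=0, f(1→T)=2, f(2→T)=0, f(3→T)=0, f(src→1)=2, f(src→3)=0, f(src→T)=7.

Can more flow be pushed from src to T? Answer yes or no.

Yes

Residual path src→3→T has bottleneck 8 > 0.
Pushing 8 along it raises the flow to 17, so the given flow is not maximum.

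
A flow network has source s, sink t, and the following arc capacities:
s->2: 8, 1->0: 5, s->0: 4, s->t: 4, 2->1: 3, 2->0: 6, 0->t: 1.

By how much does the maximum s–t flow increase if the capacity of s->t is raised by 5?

Original max flow = 5.
After raising cap(s->t), augmenting paths through that edge carry 5 more units.
New max flow = 10. Increase = 5.

5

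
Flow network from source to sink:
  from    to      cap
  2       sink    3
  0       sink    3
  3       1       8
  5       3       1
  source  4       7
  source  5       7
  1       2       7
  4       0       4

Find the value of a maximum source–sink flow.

4

Augment source→4→0→sink: bottleneck 3. Total 3.
Augment source→5→3→1→2→sink: bottleneck 1. Total 4.
No augmenting path remains in the residual graph.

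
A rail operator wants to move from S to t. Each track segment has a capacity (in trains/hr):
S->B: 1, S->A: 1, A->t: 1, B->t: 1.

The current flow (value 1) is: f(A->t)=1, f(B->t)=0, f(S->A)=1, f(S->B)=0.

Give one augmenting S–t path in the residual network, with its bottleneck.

Residual along S->B->t: S->B: 1, B->t: 1.
Bottleneck = min = 1.

S->B->t, bottleneck 1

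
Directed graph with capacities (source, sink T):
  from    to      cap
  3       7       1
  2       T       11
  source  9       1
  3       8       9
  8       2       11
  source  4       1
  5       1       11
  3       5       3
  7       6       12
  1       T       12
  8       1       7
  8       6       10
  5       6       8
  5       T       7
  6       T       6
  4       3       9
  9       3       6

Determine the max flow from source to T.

2

Augment source→4→3→5→T: bottleneck 1. Total 1.
Augment source→9→3→5→T: bottleneck 1. Total 2.
No augmenting path remains in the residual graph.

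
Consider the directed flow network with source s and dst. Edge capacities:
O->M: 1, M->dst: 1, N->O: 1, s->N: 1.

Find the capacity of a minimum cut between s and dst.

Max flow = 1 (via 1 augmenting path).
In the residual at optimum, the set reachable from s is {s}.
Cut edges: s->N (cap 1). Sum = 1.

1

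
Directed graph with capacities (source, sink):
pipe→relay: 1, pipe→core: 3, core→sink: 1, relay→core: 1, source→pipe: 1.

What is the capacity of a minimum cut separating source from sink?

Max flow = 1 (via 1 augmenting path).
In the residual at optimum, the set reachable from source is {source}.
Cut edges: source→pipe (cap 1). Sum = 1.

1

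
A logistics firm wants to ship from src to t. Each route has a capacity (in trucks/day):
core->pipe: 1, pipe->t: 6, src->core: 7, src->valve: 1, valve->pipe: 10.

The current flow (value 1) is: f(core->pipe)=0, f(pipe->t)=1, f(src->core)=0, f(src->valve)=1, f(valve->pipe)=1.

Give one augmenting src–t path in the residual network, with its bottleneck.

Residual along src->core->pipe->t: src->core: 7, core->pipe: 1, pipe->t: 5.
Bottleneck = min = 1.

src->core->pipe->t, bottleneck 1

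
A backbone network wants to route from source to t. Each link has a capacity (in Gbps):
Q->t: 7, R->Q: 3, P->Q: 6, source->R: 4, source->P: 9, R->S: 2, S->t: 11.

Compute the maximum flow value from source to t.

Augment source->R->S->t: bottleneck 2. Total 2.
Augment source->R->Q->t: bottleneck 2. Total 4.
Augment source->P->Q->t: bottleneck 5. Total 9.
No augmenting path remains in the residual graph.

9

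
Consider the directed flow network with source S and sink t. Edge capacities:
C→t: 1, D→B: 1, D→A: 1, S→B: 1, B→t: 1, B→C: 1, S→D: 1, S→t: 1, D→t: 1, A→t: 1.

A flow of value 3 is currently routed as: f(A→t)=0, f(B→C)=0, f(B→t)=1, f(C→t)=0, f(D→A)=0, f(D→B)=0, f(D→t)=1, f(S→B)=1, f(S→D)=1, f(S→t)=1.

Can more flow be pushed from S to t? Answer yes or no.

No

Residual reachable from S: {S}; t is not reachable.
Saturated cut: S→D, S→B, S→t with total capacity 3 = current flow value. Flow is maximum.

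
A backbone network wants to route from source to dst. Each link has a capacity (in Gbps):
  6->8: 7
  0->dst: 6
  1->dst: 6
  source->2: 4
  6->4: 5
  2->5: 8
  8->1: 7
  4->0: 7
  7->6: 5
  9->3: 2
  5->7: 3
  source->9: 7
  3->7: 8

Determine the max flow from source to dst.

Augment source->2->5->7->6->4->0->dst: bottleneck 3. Total 3.
Augment source->9->3->7->6->4->0->dst: bottleneck 2. Total 5.
No augmenting path remains in the residual graph.

5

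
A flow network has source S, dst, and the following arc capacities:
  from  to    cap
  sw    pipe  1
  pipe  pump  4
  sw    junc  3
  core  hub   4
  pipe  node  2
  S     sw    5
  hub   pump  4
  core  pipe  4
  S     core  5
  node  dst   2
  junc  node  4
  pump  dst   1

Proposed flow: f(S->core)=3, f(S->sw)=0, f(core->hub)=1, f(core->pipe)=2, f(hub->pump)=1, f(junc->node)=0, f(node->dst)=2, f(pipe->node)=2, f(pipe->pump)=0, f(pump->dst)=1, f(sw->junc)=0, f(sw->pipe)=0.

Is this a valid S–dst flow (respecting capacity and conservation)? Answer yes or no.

Every edge has 0 ≤ f(e) ≤ cap(e).
At each intermediate node, inflow equals outflow.

Yes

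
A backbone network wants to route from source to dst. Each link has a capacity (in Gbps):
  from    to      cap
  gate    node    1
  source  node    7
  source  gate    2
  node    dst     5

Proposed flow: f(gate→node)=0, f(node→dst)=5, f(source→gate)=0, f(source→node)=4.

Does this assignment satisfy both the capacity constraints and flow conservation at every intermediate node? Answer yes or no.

No

Conservation fails at node: inflow 4 ≠ outflow 5.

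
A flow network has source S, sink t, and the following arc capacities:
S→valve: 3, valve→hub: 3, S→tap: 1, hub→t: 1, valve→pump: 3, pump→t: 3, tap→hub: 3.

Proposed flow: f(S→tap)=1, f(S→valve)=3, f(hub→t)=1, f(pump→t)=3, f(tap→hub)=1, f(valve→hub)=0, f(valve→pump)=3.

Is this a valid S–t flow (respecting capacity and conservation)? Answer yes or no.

Every edge has 0 ≤ f(e) ≤ cap(e).
At each intermediate node, inflow equals outflow.

Yes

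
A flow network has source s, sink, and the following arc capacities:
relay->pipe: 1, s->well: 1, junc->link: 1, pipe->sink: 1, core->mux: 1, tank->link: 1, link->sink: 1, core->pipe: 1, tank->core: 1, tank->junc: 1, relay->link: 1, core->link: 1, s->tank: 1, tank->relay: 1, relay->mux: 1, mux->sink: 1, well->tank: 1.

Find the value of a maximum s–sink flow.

Augment s->tank->link->sink: bottleneck 1. Total 1.
Augment s->well->tank->relay->pipe->sink: bottleneck 1. Total 2.
No augmenting path remains in the residual graph.

2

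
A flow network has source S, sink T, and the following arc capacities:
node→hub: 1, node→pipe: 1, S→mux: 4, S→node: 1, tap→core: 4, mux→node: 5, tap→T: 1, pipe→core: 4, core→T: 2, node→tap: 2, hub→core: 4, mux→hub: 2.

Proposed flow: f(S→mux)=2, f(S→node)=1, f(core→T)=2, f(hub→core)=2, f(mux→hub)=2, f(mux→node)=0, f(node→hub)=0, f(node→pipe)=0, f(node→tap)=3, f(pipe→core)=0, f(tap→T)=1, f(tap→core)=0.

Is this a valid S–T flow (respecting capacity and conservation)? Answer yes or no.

No

Capacity violated on node→tap: flow 3 > capacity 2.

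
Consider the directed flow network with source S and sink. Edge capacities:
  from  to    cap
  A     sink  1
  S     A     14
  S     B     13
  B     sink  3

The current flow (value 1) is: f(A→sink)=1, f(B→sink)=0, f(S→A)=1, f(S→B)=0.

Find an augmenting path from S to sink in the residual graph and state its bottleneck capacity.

S→B→sink, bottleneck 3

Residual along S→B→sink: S→B: 13, B→sink: 3.
Bottleneck = min = 3.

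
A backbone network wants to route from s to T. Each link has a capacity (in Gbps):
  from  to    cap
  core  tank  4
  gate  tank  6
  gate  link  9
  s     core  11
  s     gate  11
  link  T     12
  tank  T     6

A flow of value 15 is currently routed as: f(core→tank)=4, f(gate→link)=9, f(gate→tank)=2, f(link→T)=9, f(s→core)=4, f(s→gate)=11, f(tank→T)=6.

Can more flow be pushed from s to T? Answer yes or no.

Residual reachable from s: {core, s}; T is not reachable.
Saturated cut: s→gate, core→tank with total capacity 15 = current flow value. Flow is maximum.

No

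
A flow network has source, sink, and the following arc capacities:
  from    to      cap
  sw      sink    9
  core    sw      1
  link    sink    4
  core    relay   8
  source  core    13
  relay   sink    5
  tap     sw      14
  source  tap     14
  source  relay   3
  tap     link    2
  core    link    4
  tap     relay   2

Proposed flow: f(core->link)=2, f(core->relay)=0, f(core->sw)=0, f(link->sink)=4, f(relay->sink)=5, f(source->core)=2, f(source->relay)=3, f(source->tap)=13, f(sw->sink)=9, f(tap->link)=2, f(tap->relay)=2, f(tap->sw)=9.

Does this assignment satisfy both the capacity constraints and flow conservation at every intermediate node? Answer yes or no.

Every edge has 0 ≤ f(e) ≤ cap(e).
At each intermediate node, inflow equals outflow.

Yes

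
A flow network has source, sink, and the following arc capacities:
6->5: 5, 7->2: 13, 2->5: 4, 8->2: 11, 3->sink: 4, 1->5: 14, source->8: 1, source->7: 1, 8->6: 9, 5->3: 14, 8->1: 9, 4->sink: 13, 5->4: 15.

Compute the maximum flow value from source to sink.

2

Augment source->8->2->5->3->sink: bottleneck 1. Total 1.
Augment source->7->2->5->3->sink: bottleneck 1. Total 2.
No augmenting path remains in the residual graph.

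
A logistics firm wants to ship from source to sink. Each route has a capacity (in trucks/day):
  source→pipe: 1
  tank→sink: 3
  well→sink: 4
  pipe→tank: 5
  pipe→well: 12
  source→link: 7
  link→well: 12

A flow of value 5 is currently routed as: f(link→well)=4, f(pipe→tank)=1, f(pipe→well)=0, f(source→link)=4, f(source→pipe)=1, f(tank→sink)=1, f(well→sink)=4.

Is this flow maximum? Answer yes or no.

Residual reachable from source: {link, source, well}; sink is not reachable.
Saturated cut: source→pipe, well→sink with total capacity 5 = current flow value. Flow is maximum.

Yes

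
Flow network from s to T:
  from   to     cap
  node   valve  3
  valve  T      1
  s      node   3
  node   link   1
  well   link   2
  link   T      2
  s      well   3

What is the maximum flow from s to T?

3

Augment s→well→link→T: bottleneck 2. Total 2.
Augment s→node→valve→T: bottleneck 1. Total 3.
No augmenting path remains in the residual graph.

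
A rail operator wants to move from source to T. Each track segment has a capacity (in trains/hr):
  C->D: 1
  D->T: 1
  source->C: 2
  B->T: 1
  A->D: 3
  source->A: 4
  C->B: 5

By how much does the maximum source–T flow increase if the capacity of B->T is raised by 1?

1

Original max flow = 2.
After raising cap(B->T), augmenting paths through that edge carry 1 more unit.
New max flow = 3. Increase = 1.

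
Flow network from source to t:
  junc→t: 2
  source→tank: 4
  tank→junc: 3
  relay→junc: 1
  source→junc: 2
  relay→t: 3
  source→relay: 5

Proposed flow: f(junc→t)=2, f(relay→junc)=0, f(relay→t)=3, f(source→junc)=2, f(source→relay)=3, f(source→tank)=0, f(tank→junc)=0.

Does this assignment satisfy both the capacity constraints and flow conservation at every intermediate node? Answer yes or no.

Every edge has 0 ≤ f(e) ≤ cap(e).
At each intermediate node, inflow equals outflow.

Yes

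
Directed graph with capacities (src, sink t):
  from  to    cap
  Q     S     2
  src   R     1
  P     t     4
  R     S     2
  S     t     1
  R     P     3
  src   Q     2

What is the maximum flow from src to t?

2

Augment src->Q->S->t: bottleneck 1. Total 1.
Augment src->R->P->t: bottleneck 1. Total 2.
No augmenting path remains in the residual graph.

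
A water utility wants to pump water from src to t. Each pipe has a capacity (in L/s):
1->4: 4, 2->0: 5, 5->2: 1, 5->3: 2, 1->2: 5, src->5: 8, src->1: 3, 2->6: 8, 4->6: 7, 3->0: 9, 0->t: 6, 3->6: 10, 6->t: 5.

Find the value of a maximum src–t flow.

6

Augment src->1->4->6->t: bottleneck 3. Total 3.
Augment src->5->2->6->t: bottleneck 1. Total 4.
Augment src->5->3->6->t: bottleneck 1. Total 5.
Augment src->5->3->0->t: bottleneck 1. Total 6.
No augmenting path remains in the residual graph.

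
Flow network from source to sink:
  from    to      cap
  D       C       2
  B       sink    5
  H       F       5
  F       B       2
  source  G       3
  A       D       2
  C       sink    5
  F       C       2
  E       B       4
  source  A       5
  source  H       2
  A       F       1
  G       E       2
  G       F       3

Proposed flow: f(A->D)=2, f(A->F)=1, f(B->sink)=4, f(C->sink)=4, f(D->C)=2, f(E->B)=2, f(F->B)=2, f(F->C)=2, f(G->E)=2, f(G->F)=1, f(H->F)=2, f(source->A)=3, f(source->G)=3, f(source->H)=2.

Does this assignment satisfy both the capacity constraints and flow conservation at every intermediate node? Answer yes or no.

Every edge has 0 ≤ f(e) ≤ cap(e).
At each intermediate node, inflow equals outflow.

Yes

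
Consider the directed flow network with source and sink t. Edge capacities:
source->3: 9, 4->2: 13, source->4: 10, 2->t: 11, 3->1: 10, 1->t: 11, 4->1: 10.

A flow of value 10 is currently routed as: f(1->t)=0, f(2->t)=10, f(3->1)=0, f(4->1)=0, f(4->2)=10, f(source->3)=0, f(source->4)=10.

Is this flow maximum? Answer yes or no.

No

Residual path source->3->1->t has bottleneck 9 > 0.
Pushing 9 along it raises the flow to 19, so the given flow is not maximum.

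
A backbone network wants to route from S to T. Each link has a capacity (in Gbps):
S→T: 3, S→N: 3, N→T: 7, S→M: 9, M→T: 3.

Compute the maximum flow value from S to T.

Augment S→T: bottleneck 3. Total 3.
Augment S→N→T: bottleneck 3. Total 6.
Augment S→M→T: bottleneck 3. Total 9.
No augmenting path remains in the residual graph.

9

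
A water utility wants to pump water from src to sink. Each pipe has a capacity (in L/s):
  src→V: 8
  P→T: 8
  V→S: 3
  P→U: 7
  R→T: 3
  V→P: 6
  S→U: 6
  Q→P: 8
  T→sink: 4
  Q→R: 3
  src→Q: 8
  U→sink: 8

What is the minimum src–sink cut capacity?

12

Max flow = 12 (via 3 augmenting paths).
In the residual at optimum, the set reachable from src is {P, Q, R, S, T, U, V, src}.
Cut edges: U→sink (cap 8), T→sink (cap 4). Sum = 12.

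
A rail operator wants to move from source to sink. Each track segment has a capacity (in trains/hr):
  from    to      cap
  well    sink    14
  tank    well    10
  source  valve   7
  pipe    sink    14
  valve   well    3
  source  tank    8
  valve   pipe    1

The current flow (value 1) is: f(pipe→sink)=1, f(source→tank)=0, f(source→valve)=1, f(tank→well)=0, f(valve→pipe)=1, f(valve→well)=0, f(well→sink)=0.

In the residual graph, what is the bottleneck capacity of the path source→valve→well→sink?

Residual capacities along the path: source→valve: 6, valve→well: 3, well→sink: 14.
Minimum is 3.

3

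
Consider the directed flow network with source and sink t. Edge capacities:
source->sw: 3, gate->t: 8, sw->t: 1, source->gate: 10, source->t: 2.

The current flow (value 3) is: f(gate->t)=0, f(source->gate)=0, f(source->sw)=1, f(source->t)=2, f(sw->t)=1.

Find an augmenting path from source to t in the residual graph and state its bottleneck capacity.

source->gate->t, bottleneck 8

Residual along source->gate->t: source->gate: 10, gate->t: 8.
Bottleneck = min = 8.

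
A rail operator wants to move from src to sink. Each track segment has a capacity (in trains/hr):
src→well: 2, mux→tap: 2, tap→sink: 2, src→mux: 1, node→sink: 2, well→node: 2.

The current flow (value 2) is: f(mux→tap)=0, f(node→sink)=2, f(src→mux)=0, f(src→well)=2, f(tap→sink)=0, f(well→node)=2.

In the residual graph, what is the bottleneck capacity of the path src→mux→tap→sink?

Residual capacities along the path: src→mux: 1, mux→tap: 2, tap→sink: 2.
Minimum is 1.

1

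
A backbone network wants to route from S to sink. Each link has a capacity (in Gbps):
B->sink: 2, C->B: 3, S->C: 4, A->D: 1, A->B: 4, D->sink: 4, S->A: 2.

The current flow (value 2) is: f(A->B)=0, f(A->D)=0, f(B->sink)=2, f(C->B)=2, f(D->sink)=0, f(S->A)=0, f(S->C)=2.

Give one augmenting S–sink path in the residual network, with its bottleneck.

S->A->D->sink, bottleneck 1

Residual along S->A->D->sink: S->A: 2, A->D: 1, D->sink: 4.
Bottleneck = min = 1.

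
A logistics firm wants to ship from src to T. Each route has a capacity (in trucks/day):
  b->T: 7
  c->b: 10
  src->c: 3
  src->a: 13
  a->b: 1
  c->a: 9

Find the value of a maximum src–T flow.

Augment src->c->b->T: bottleneck 3. Total 3.
Augment src->a->b->T: bottleneck 1. Total 4.
No augmenting path remains in the residual graph.

4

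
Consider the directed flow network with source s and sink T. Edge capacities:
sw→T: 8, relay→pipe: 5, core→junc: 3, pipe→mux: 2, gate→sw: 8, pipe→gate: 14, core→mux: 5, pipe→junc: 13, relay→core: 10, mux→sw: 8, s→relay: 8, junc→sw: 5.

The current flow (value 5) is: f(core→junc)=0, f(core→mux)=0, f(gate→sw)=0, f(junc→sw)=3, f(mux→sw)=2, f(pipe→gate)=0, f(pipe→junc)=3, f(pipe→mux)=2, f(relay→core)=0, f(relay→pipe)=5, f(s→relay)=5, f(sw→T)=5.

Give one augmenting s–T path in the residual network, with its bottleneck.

Residual along s→relay→core→junc→sw→T: s→relay: 3, relay→core: 10, core→junc: 3, junc→sw: 2, sw→T: 3.
Bottleneck = min = 2.

s→relay→core→junc→sw→T, bottleneck 2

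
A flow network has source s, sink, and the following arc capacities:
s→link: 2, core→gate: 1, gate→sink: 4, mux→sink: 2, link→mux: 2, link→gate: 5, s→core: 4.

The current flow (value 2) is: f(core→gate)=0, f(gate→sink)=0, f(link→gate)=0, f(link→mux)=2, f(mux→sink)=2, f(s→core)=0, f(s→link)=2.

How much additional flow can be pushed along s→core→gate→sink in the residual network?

Residual capacities along the path: s→core: 4, core→gate: 1, gate→sink: 4.
Minimum is 1.

1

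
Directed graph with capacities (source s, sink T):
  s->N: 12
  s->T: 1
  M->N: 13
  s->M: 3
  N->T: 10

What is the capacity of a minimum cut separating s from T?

Max flow = 11 (via 2 augmenting paths).
In the residual at optimum, the set reachable from s is {M, N, s}.
Cut edges: s->T (cap 1), N->T (cap 10). Sum = 11.

11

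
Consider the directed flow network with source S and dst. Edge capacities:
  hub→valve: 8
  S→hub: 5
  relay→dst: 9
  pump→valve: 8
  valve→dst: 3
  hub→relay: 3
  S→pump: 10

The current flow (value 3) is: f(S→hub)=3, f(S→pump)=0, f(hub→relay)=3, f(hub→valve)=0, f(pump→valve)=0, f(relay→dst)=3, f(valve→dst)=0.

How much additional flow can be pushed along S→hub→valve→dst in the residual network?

Residual capacities along the path: S→hub: 2, hub→valve: 8, valve→dst: 3.
Minimum is 2.

2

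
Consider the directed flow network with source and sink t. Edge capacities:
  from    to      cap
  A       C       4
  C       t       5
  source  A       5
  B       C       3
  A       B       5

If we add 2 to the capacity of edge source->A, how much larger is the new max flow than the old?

Original max flow = 5.
Even with extra capacity on source->A, another cut of capacity 5 remains binding.
New max flow = 5. Increase = 0.

0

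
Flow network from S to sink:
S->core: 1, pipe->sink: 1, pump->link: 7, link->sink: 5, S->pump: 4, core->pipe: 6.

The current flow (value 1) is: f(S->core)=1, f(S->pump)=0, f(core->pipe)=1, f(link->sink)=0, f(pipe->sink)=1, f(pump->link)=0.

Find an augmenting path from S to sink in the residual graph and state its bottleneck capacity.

Residual along S->pump->link->sink: S->pump: 4, pump->link: 7, link->sink: 5.
Bottleneck = min = 4.

S->pump->link->sink, bottleneck 4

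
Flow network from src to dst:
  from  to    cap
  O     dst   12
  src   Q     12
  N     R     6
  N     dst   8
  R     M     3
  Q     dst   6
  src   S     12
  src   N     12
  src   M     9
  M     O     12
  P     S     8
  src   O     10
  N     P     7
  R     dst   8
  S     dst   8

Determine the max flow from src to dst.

Augment src->N->dst: bottleneck 8. Total 8.
Augment src->S->dst: bottleneck 8. Total 16.
Augment src->Q->dst: bottleneck 6. Total 22.
Augment src->O->dst: bottleneck 10. Total 32.
Augment src->N->R->dst: bottleneck 4. Total 36.
Augment src->M->O->dst: bottleneck 2. Total 38.
No augmenting path remains in the residual graph.

38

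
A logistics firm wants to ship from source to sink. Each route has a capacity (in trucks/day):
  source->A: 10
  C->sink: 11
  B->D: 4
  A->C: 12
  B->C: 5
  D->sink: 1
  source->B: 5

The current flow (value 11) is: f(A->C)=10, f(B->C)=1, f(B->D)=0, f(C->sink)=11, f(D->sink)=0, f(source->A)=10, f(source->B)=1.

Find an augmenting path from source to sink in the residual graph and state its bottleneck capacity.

source->B->D->sink, bottleneck 1

Residual along source->B->D->sink: source->B: 4, B->D: 4, D->sink: 1.
Bottleneck = min = 1.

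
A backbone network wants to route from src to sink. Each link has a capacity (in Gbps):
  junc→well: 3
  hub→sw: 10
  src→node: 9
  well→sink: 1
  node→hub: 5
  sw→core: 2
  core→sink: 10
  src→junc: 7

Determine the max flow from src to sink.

Augment src→junc→well→sink: bottleneck 1. Total 1.
Augment src→node→hub→sw→core→sink: bottleneck 2. Total 3.
No augmenting path remains in the residual graph.

3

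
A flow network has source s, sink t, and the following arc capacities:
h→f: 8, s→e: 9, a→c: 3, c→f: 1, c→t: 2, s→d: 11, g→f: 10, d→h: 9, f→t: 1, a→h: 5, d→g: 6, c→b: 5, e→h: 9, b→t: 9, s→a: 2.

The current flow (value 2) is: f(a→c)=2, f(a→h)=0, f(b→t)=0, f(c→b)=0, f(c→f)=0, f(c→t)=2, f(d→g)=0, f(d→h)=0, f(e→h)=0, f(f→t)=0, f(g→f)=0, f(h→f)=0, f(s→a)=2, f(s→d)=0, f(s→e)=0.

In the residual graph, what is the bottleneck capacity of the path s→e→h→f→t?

Residual capacities along the path: s→e: 9, e→h: 9, h→f: 8, f→t: 1.
Minimum is 1.

1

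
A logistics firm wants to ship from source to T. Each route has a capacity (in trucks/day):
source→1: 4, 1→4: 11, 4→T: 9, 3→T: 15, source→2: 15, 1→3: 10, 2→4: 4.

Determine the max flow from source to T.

Augment source→2→4→T: bottleneck 4. Total 4.
Augment source→1→4→T: bottleneck 4. Total 8.
No augmenting path remains in the residual graph.

8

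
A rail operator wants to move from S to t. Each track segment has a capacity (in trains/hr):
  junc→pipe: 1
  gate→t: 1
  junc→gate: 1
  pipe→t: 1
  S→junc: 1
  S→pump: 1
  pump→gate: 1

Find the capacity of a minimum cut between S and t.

2

Max flow = 2 (via 2 augmenting paths).
In the residual at optimum, the set reachable from S is {S}.
Cut edges: S→junc (cap 1), S→pump (cap 1). Sum = 2.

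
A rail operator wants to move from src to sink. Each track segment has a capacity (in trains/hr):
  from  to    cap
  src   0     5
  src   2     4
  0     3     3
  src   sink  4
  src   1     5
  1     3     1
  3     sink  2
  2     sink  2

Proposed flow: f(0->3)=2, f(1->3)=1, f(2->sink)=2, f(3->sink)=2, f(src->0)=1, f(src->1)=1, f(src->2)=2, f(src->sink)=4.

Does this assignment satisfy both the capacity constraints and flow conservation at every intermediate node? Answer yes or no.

No

Conservation fails at 0: inflow 1 ≠ outflow 2.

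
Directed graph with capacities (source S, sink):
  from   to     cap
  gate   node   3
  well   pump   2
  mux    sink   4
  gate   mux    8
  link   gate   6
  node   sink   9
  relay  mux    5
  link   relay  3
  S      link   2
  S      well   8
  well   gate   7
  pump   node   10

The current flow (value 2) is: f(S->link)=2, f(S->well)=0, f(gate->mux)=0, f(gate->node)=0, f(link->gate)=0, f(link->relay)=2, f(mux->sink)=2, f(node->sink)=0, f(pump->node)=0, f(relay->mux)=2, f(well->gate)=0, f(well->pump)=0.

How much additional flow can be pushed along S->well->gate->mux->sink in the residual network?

2

Residual capacities along the path: S->well: 8, well->gate: 7, gate->mux: 8, mux->sink: 2.
Minimum is 2.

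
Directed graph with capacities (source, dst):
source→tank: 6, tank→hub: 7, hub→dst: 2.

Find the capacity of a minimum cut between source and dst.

Max flow = 2 (via 1 augmenting path).
In the residual at optimum, the set reachable from source is {hub, source, tank}.
Cut edges: hub→dst (cap 2). Sum = 2.

2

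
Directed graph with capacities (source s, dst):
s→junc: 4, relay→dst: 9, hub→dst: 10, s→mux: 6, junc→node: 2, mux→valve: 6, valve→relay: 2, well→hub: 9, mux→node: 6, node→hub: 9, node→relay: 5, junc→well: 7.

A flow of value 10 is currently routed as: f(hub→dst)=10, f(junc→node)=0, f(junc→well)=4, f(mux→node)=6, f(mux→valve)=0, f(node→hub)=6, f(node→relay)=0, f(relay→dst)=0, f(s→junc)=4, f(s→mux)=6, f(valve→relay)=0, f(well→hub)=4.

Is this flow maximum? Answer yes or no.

Yes

Residual reachable from s: {s}; dst is not reachable.
Saturated cut: s→junc, s→mux with total capacity 10 = current flow value. Flow is maximum.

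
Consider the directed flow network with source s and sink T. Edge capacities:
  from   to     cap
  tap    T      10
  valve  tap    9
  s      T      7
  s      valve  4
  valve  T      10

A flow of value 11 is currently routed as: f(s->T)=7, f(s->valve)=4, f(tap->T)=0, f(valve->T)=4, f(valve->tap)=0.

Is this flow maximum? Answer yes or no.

Yes

Residual reachable from s: {s}; T is not reachable.
Saturated cut: s->valve, s->T with total capacity 11 = current flow value. Flow is maximum.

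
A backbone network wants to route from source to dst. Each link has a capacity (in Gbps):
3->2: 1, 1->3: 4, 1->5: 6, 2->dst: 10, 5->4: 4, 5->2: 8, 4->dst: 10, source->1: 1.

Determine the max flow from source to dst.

1

Augment source->1->3->2->dst: bottleneck 1. Total 1.
No augmenting path remains in the residual graph.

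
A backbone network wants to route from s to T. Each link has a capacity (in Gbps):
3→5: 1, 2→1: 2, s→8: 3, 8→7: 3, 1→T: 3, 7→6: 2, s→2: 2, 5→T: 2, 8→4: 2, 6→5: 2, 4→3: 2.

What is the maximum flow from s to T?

Augment s→2→1→T: bottleneck 2. Total 2.
Augment s→8→7→6→5→T: bottleneck 2. Total 4.
No augmenting path remains in the residual graph.

4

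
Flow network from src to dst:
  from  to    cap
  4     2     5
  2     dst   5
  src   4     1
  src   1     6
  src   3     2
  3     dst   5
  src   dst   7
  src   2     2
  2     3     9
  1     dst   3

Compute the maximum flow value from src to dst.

15

Augment src→dst: bottleneck 7. Total 7.
Augment src→2→dst: bottleneck 2. Total 9.
Augment src→1→dst: bottleneck 3. Total 12.
Augment src→3→dst: bottleneck 2. Total 14.
Augment src→4→2→dst: bottleneck 1. Total 15.
No augmenting path remains in the residual graph.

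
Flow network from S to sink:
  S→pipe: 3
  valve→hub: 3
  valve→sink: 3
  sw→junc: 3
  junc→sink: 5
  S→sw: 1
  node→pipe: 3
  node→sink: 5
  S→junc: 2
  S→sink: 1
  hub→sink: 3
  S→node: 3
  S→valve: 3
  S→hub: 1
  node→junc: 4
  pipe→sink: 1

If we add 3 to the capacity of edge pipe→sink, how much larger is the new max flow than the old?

Original max flow = 12.
After raising cap(pipe→sink), augmenting paths through that edge carry 2 more units.
New max flow = 14. Increase = 2.

2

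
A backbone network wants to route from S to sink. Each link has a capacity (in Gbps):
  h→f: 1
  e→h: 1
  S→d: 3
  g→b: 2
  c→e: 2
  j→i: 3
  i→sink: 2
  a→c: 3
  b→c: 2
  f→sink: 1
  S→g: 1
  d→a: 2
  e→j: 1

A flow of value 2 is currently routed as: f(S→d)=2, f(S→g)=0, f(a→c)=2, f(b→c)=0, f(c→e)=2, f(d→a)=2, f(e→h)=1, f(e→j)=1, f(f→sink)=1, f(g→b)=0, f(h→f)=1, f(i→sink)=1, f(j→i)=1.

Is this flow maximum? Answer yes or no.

Residual reachable from S: {S, a, b, c, d, g}; sink is not reachable.
Saturated cut: c→e with total capacity 2 = current flow value. Flow is maximum.

Yes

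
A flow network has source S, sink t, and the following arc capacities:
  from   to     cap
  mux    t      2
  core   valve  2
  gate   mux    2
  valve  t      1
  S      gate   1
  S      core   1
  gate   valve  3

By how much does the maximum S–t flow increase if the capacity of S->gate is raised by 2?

Original max flow = 2.
After raising cap(S->gate), augmenting paths through that edge carry 1 more unit.
New max flow = 3. Increase = 1.

1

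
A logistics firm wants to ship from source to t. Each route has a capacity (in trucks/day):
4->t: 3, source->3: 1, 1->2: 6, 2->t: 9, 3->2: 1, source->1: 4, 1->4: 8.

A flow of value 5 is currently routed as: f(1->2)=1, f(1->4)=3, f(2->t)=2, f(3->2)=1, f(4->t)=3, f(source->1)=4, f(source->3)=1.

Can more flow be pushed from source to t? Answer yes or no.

Residual reachable from source: {source}; t is not reachable.
Saturated cut: source->1, source->3 with total capacity 5 = current flow value. Flow is maximum.

No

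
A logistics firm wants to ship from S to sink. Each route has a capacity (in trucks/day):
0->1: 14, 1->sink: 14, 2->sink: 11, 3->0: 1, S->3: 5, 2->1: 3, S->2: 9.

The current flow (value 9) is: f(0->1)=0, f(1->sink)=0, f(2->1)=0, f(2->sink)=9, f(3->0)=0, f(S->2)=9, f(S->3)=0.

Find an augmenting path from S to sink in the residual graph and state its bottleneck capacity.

S->3->0->1->sink, bottleneck 1

Residual along S->3->0->1->sink: S->3: 5, 3->0: 1, 0->1: 14, 1->sink: 14.
Bottleneck = min = 1.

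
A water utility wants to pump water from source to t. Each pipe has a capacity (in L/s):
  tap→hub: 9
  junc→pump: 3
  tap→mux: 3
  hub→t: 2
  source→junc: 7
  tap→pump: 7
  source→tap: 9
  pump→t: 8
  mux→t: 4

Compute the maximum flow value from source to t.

12

Augment source→tap→hub→t: bottleneck 2. Total 2.
Augment source→tap→pump→t: bottleneck 7. Total 9.
Augment source→junc→pump→t: bottleneck 1. Total 10.
Augment source→junc→pump→tap→mux→t: bottleneck 2. Total 12.
No augmenting path remains in the residual graph.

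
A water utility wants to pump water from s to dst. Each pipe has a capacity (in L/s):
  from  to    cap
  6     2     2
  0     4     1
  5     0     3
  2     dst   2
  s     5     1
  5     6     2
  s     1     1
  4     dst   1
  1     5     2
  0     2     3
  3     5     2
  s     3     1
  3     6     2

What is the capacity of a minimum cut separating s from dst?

3

Max flow = 3 (via 3 augmenting paths).
In the residual at optimum, the set reachable from s is {s}.
Cut edges: s→1 (cap 1), s→3 (cap 1), s→5 (cap 1). Sum = 3.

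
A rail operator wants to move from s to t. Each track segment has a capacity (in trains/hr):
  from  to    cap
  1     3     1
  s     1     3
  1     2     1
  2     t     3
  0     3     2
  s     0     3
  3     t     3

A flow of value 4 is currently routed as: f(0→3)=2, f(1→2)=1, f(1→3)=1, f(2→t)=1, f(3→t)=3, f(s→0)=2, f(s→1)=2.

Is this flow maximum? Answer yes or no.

Yes

Residual reachable from s: {0, 1, s}; t is not reachable.
Saturated cut: 1→2, 1→3, 0→3 with total capacity 4 = current flow value. Flow is maximum.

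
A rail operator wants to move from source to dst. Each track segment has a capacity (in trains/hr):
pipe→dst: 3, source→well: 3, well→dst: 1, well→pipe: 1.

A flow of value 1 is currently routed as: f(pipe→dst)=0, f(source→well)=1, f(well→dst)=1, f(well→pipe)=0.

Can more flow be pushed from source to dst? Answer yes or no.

Residual path source→well→pipe→dst has bottleneck 1 > 0.
Pushing 1 along it raises the flow to 2, so the given flow is not maximum.

Yes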